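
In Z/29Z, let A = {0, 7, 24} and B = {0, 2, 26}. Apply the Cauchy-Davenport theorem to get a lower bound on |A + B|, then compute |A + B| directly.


Cauchy-Davenport: |A + B| ≥ min(p, |A| + |B| - 1) for A, B nonempty in Z/pZ.
|A| = 3, |B| = 3, p = 29.
CD lower bound = min(29, 3 + 3 - 1) = min(29, 5) = 5.
Compute A + B mod 29 directly:
a = 0: 0+0=0, 0+2=2, 0+26=26
a = 7: 7+0=7, 7+2=9, 7+26=4
a = 24: 24+0=24, 24+2=26, 24+26=21
A + B = {0, 2, 4, 7, 9, 21, 24, 26}, so |A + B| = 8.
Verify: 8 ≥ 5? Yes ✓.

CD lower bound = 5, actual |A + B| = 8.


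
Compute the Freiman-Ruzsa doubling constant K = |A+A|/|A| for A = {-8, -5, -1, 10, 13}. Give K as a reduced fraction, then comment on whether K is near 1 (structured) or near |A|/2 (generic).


|A| = 5.
Compute A + A by enumerating all 25 pairs.
A + A = {-16, -13, -10, -9, -6, -2, 2, 5, 8, 9, 12, 20, 23, 26}, so |A + A| = 14.
K = |A + A| / |A| = 14/5 (already in lowest terms) ≈ 2.8000.
Reference: AP of size 5 gives K = 9/5 ≈ 1.8000; a fully generic set of size 5 gives K ≈ 3.0000.

|A| = 5, |A + A| = 14, K = 14/5.


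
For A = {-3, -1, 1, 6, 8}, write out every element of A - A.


A - A = {a - a' : a, a' ∈ A}.
Compute a - a' for each ordered pair (a, a'):
a = -3: -3--3=0, -3--1=-2, -3-1=-4, -3-6=-9, -3-8=-11
a = -1: -1--3=2, -1--1=0, -1-1=-2, -1-6=-7, -1-8=-9
a = 1: 1--3=4, 1--1=2, 1-1=0, 1-6=-5, 1-8=-7
a = 6: 6--3=9, 6--1=7, 6-1=5, 6-6=0, 6-8=-2
a = 8: 8--3=11, 8--1=9, 8-1=7, 8-6=2, 8-8=0
Collecting distinct values (and noting 0 appears from a-a):
A - A = {-11, -9, -7, -5, -4, -2, 0, 2, 4, 5, 7, 9, 11}
|A - A| = 13

A - A = {-11, -9, -7, -5, -4, -2, 0, 2, 4, 5, 7, 9, 11}


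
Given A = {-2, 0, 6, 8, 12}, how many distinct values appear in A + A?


A + A = {a + a' : a, a' ∈ A}; |A| = 5.
General bounds: 2|A| - 1 ≤ |A + A| ≤ |A|(|A|+1)/2, i.e. 9 ≤ |A + A| ≤ 15.
Lower bound 2|A|-1 is attained iff A is an arithmetic progression.
Enumerate sums a + a' for a ≤ a' (symmetric, so this suffices):
a = -2: -2+-2=-4, -2+0=-2, -2+6=4, -2+8=6, -2+12=10
a = 0: 0+0=0, 0+6=6, 0+8=8, 0+12=12
a = 6: 6+6=12, 6+8=14, 6+12=18
a = 8: 8+8=16, 8+12=20
a = 12: 12+12=24
Distinct sums: {-4, -2, 0, 4, 6, 8, 10, 12, 14, 16, 18, 20, 24}
|A + A| = 13

|A + A| = 13


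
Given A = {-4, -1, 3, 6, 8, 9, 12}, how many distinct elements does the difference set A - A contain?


A - A = {a - a' : a, a' ∈ A}; |A| = 7.
Bounds: 2|A|-1 ≤ |A - A| ≤ |A|² - |A| + 1, i.e. 13 ≤ |A - A| ≤ 43.
Note: 0 ∈ A - A always (from a - a). The set is symmetric: if d ∈ A - A then -d ∈ A - A.
Enumerate nonzero differences d = a - a' with a > a' (then include -d):
Positive differences: {1, 2, 3, 4, 5, 6, 7, 9, 10, 12, 13, 16}
Full difference set: {0} ∪ (positive diffs) ∪ (negative diffs).
|A - A| = 1 + 2·12 = 25 (matches direct enumeration: 25).

|A - A| = 25


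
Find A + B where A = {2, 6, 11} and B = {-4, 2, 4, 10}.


A + B = {a + b : a ∈ A, b ∈ B}.
Enumerate all |A|·|B| = 3·4 = 12 pairs (a, b) and collect distinct sums.
a = 2: 2+-4=-2, 2+2=4, 2+4=6, 2+10=12
a = 6: 6+-4=2, 6+2=8, 6+4=10, 6+10=16
a = 11: 11+-4=7, 11+2=13, 11+4=15, 11+10=21
Collecting distinct sums: A + B = {-2, 2, 4, 6, 7, 8, 10, 12, 13, 15, 16, 21}
|A + B| = 12

A + B = {-2, 2, 4, 6, 7, 8, 10, 12, 13, 15, 16, 21}


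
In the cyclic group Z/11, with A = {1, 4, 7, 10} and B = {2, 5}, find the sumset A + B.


Work in Z/11Z: reduce every sum a + b modulo 11.
Enumerate all 8 pairs:
a = 1: 1+2=3, 1+5=6
a = 4: 4+2=6, 4+5=9
a = 7: 7+2=9, 7+5=1
a = 10: 10+2=1, 10+5=4
Distinct residues collected: {1, 3, 4, 6, 9}
|A + B| = 5 (out of 11 total residues).

A + B = {1, 3, 4, 6, 9}


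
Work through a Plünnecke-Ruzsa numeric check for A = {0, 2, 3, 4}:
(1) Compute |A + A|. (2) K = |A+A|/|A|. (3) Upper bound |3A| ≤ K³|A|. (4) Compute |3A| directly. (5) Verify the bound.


|A| = 4.
Step 1: Compute A + A by enumerating all 16 pairs.
A + A = {0, 2, 3, 4, 5, 6, 7, 8}, so |A + A| = 8.
Step 2: Doubling constant K = |A + A|/|A| = 8/4 = 8/4 ≈ 2.0000.
Step 3: Plünnecke-Ruzsa gives |3A| ≤ K³·|A| = (2.0000)³ · 4 ≈ 32.0000.
Step 4: Compute 3A = A + A + A directly by enumerating all triples (a,b,c) ∈ A³; |3A| = 12.
Step 5: Check 12 ≤ 32.0000? Yes ✓.

K = 8/4, Plünnecke-Ruzsa bound K³|A| ≈ 32.0000, |3A| = 12, inequality holds.


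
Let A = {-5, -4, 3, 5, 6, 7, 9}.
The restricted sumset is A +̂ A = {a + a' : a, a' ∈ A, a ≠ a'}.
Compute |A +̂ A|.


Restricted sumset: A +̂ A = {a + a' : a ∈ A, a' ∈ A, a ≠ a'}.
Equivalently, take A + A and drop any sum 2a that is achievable ONLY as a + a for a ∈ A (i.e. sums representable only with equal summands).
Enumerate pairs (a, a') with a < a' (symmetric, so each unordered pair gives one sum; this covers all a ≠ a'):
  -5 + -4 = -9
  -5 + 3 = -2
  -5 + 5 = 0
  -5 + 6 = 1
  -5 + 7 = 2
  -5 + 9 = 4
  -4 + 3 = -1
  -4 + 5 = 1
  -4 + 6 = 2
  -4 + 7 = 3
  -4 + 9 = 5
  3 + 5 = 8
  3 + 6 = 9
  3 + 7 = 10
  3 + 9 = 12
  5 + 6 = 11
  5 + 7 = 12
  5 + 9 = 14
  6 + 7 = 13
  6 + 9 = 15
  7 + 9 = 16
Collected distinct sums: {-9, -2, -1, 0, 1, 2, 3, 4, 5, 8, 9, 10, 11, 12, 13, 14, 15, 16}
|A +̂ A| = 18
(Reference bound: |A +̂ A| ≥ 2|A| - 3 for |A| ≥ 2, with |A| = 7 giving ≥ 11.)

|A +̂ A| = 18


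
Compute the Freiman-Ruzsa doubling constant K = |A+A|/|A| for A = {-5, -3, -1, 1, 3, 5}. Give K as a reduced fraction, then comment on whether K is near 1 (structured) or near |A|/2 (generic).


|A| = 6.
Compute A + A by enumerating all 36 pairs.
A + A = {-10, -8, -6, -4, -2, 0, 2, 4, 6, 8, 10}, so |A + A| = 11.
K = |A + A| / |A| = 11/6 (already in lowest terms) ≈ 1.8333.
Reference: AP of size 6 gives K = 11/6 ≈ 1.8333; a fully generic set of size 6 gives K ≈ 3.5000.

|A| = 6, |A + A| = 11, K = 11/6.


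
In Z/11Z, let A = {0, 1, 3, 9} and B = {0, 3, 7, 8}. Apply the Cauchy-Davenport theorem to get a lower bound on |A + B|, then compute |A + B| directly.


Cauchy-Davenport: |A + B| ≥ min(p, |A| + |B| - 1) for A, B nonempty in Z/pZ.
|A| = 4, |B| = 4, p = 11.
CD lower bound = min(11, 4 + 4 - 1) = min(11, 7) = 7.
Compute A + B mod 11 directly:
a = 0: 0+0=0, 0+3=3, 0+7=7, 0+8=8
a = 1: 1+0=1, 1+3=4, 1+7=8, 1+8=9
a = 3: 3+0=3, 3+3=6, 3+7=10, 3+8=0
a = 9: 9+0=9, 9+3=1, 9+7=5, 9+8=6
A + B = {0, 1, 3, 4, 5, 6, 7, 8, 9, 10}, so |A + B| = 10.
Verify: 10 ≥ 7? Yes ✓.

CD lower bound = 7, actual |A + B| = 10.


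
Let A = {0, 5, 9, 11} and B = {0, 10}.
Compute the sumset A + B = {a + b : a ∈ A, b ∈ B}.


A + B = {a + b : a ∈ A, b ∈ B}.
Enumerate all |A|·|B| = 4·2 = 8 pairs (a, b) and collect distinct sums.
a = 0: 0+0=0, 0+10=10
a = 5: 5+0=5, 5+10=15
a = 9: 9+0=9, 9+10=19
a = 11: 11+0=11, 11+10=21
Collecting distinct sums: A + B = {0, 5, 9, 10, 11, 15, 19, 21}
|A + B| = 8

A + B = {0, 5, 9, 10, 11, 15, 19, 21}


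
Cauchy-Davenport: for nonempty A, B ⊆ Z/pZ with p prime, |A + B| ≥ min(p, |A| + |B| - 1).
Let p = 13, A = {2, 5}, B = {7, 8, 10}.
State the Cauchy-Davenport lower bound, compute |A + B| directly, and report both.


Cauchy-Davenport: |A + B| ≥ min(p, |A| + |B| - 1) for A, B nonempty in Z/pZ.
|A| = 2, |B| = 3, p = 13.
CD lower bound = min(13, 2 + 3 - 1) = min(13, 4) = 4.
Compute A + B mod 13 directly:
a = 2: 2+7=9, 2+8=10, 2+10=12
a = 5: 5+7=12, 5+8=0, 5+10=2
A + B = {0, 2, 9, 10, 12}, so |A + B| = 5.
Verify: 5 ≥ 4? Yes ✓.

CD lower bound = 4, actual |A + B| = 5.


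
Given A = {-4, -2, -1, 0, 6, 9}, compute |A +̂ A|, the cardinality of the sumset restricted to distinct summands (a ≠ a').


Restricted sumset: A +̂ A = {a + a' : a ∈ A, a' ∈ A, a ≠ a'}.
Equivalently, take A + A and drop any sum 2a that is achievable ONLY as a + a for a ∈ A (i.e. sums representable only with equal summands).
Enumerate pairs (a, a') with a < a' (symmetric, so each unordered pair gives one sum; this covers all a ≠ a'):
  -4 + -2 = -6
  -4 + -1 = -5
  -4 + 0 = -4
  -4 + 6 = 2
  -4 + 9 = 5
  -2 + -1 = -3
  -2 + 0 = -2
  -2 + 6 = 4
  -2 + 9 = 7
  -1 + 0 = -1
  -1 + 6 = 5
  -1 + 9 = 8
  0 + 6 = 6
  0 + 9 = 9
  6 + 9 = 15
Collected distinct sums: {-6, -5, -4, -3, -2, -1, 2, 4, 5, 6, 7, 8, 9, 15}
|A +̂ A| = 14
(Reference bound: |A +̂ A| ≥ 2|A| - 3 for |A| ≥ 2, with |A| = 6 giving ≥ 9.)

|A +̂ A| = 14


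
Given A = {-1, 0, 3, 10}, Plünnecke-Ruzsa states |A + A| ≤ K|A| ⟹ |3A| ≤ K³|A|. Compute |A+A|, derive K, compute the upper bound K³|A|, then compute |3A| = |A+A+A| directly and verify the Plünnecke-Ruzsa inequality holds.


|A| = 4.
Step 1: Compute A + A by enumerating all 16 pairs.
A + A = {-2, -1, 0, 2, 3, 6, 9, 10, 13, 20}, so |A + A| = 10.
Step 2: Doubling constant K = |A + A|/|A| = 10/4 = 10/4 ≈ 2.5000.
Step 3: Plünnecke-Ruzsa gives |3A| ≤ K³·|A| = (2.5000)³ · 4 ≈ 62.5000.
Step 4: Compute 3A = A + A + A directly by enumerating all triples (a,b,c) ∈ A³; |3A| = 19.
Step 5: Check 19 ≤ 62.5000? Yes ✓.

K = 10/4, Plünnecke-Ruzsa bound K³|A| ≈ 62.5000, |3A| = 19, inequality holds.


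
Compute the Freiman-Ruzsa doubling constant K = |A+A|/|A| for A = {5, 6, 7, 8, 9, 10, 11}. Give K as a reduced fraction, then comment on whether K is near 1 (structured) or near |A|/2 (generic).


|A| = 7.
Compute A + A by enumerating all 49 pairs.
A + A = {10, 11, 12, 13, 14, 15, 16, 17, 18, 19, 20, 21, 22}, so |A + A| = 13.
K = |A + A| / |A| = 13/7 (already in lowest terms) ≈ 1.8571.
Reference: AP of size 7 gives K = 13/7 ≈ 1.8571; a fully generic set of size 7 gives K ≈ 4.0000.

|A| = 7, |A + A| = 13, K = 13/7.


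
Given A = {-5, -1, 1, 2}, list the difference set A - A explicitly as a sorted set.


A - A = {a - a' : a, a' ∈ A}.
Compute a - a' for each ordered pair (a, a'):
a = -5: -5--5=0, -5--1=-4, -5-1=-6, -5-2=-7
a = -1: -1--5=4, -1--1=0, -1-1=-2, -1-2=-3
a = 1: 1--5=6, 1--1=2, 1-1=0, 1-2=-1
a = 2: 2--5=7, 2--1=3, 2-1=1, 2-2=0
Collecting distinct values (and noting 0 appears from a-a):
A - A = {-7, -6, -4, -3, -2, -1, 0, 1, 2, 3, 4, 6, 7}
|A - A| = 13

A - A = {-7, -6, -4, -3, -2, -1, 0, 1, 2, 3, 4, 6, 7}


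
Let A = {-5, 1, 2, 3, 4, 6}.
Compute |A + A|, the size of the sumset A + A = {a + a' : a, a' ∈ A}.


A + A = {a + a' : a, a' ∈ A}; |A| = 6.
General bounds: 2|A| - 1 ≤ |A + A| ≤ |A|(|A|+1)/2, i.e. 11 ≤ |A + A| ≤ 21.
Lower bound 2|A|-1 is attained iff A is an arithmetic progression.
Enumerate sums a + a' for a ≤ a' (symmetric, so this suffices):
a = -5: -5+-5=-10, -5+1=-4, -5+2=-3, -5+3=-2, -5+4=-1, -5+6=1
a = 1: 1+1=2, 1+2=3, 1+3=4, 1+4=5, 1+6=7
a = 2: 2+2=4, 2+3=5, 2+4=6, 2+6=8
a = 3: 3+3=6, 3+4=7, 3+6=9
a = 4: 4+4=8, 4+6=10
a = 6: 6+6=12
Distinct sums: {-10, -4, -3, -2, -1, 1, 2, 3, 4, 5, 6, 7, 8, 9, 10, 12}
|A + A| = 16

|A + A| = 16


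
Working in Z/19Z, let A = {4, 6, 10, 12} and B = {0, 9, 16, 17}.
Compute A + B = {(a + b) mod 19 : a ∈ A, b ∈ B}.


Work in Z/19Z: reduce every sum a + b modulo 19.
Enumerate all 16 pairs:
a = 4: 4+0=4, 4+9=13, 4+16=1, 4+17=2
a = 6: 6+0=6, 6+9=15, 6+16=3, 6+17=4
a = 10: 10+0=10, 10+9=0, 10+16=7, 10+17=8
a = 12: 12+0=12, 12+9=2, 12+16=9, 12+17=10
Distinct residues collected: {0, 1, 2, 3, 4, 6, 7, 8, 9, 10, 12, 13, 15}
|A + B| = 13 (out of 19 total residues).

A + B = {0, 1, 2, 3, 4, 6, 7, 8, 9, 10, 12, 13, 15}


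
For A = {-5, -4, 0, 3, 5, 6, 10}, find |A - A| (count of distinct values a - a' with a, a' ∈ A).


A - A = {a - a' : a, a' ∈ A}; |A| = 7.
Bounds: 2|A|-1 ≤ |A - A| ≤ |A|² - |A| + 1, i.e. 13 ≤ |A - A| ≤ 43.
Note: 0 ∈ A - A always (from a - a). The set is symmetric: if d ∈ A - A then -d ∈ A - A.
Enumerate nonzero differences d = a - a' with a > a' (then include -d):
Positive differences: {1, 2, 3, 4, 5, 6, 7, 8, 9, 10, 11, 14, 15}
Full difference set: {0} ∪ (positive diffs) ∪ (negative diffs).
|A - A| = 1 + 2·13 = 27 (matches direct enumeration: 27).

|A - A| = 27


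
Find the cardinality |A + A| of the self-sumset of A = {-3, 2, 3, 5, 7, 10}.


A + A = {a + a' : a, a' ∈ A}; |A| = 6.
General bounds: 2|A| - 1 ≤ |A + A| ≤ |A|(|A|+1)/2, i.e. 11 ≤ |A + A| ≤ 21.
Lower bound 2|A|-1 is attained iff A is an arithmetic progression.
Enumerate sums a + a' for a ≤ a' (symmetric, so this suffices):
a = -3: -3+-3=-6, -3+2=-1, -3+3=0, -3+5=2, -3+7=4, -3+10=7
a = 2: 2+2=4, 2+3=5, 2+5=7, 2+7=9, 2+10=12
a = 3: 3+3=6, 3+5=8, 3+7=10, 3+10=13
a = 5: 5+5=10, 5+7=12, 5+10=15
a = 7: 7+7=14, 7+10=17
a = 10: 10+10=20
Distinct sums: {-6, -1, 0, 2, 4, 5, 6, 7, 8, 9, 10, 12, 13, 14, 15, 17, 20}
|A + A| = 17

|A + A| = 17


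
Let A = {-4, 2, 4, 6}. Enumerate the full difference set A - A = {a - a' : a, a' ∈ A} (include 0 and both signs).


A - A = {a - a' : a, a' ∈ A}.
Compute a - a' for each ordered pair (a, a'):
a = -4: -4--4=0, -4-2=-6, -4-4=-8, -4-6=-10
a = 2: 2--4=6, 2-2=0, 2-4=-2, 2-6=-4
a = 4: 4--4=8, 4-2=2, 4-4=0, 4-6=-2
a = 6: 6--4=10, 6-2=4, 6-4=2, 6-6=0
Collecting distinct values (and noting 0 appears from a-a):
A - A = {-10, -8, -6, -4, -2, 0, 2, 4, 6, 8, 10}
|A - A| = 11

A - A = {-10, -8, -6, -4, -2, 0, 2, 4, 6, 8, 10}


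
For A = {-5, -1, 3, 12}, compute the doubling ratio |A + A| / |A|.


|A| = 4.
Compute A + A by enumerating all 16 pairs.
A + A = {-10, -6, -2, 2, 6, 7, 11, 15, 24}, so |A + A| = 9.
K = |A + A| / |A| = 9/4 (already in lowest terms) ≈ 2.2500.
Reference: AP of size 4 gives K = 7/4 ≈ 1.7500; a fully generic set of size 4 gives K ≈ 2.5000.

|A| = 4, |A + A| = 9, K = 9/4.


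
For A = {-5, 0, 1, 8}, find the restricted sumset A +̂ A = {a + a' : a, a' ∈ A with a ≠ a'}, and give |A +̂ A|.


Restricted sumset: A +̂ A = {a + a' : a ∈ A, a' ∈ A, a ≠ a'}.
Equivalently, take A + A and drop any sum 2a that is achievable ONLY as a + a for a ∈ A (i.e. sums representable only with equal summands).
Enumerate pairs (a, a') with a < a' (symmetric, so each unordered pair gives one sum; this covers all a ≠ a'):
  -5 + 0 = -5
  -5 + 1 = -4
  -5 + 8 = 3
  0 + 1 = 1
  0 + 8 = 8
  1 + 8 = 9
Collected distinct sums: {-5, -4, 1, 3, 8, 9}
|A +̂ A| = 6
(Reference bound: |A +̂ A| ≥ 2|A| - 3 for |A| ≥ 2, with |A| = 4 giving ≥ 5.)

|A +̂ A| = 6


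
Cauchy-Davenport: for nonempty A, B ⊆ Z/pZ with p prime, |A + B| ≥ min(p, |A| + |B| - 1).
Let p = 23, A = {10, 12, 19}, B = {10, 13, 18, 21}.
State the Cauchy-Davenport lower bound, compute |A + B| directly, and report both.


Cauchy-Davenport: |A + B| ≥ min(p, |A| + |B| - 1) for A, B nonempty in Z/pZ.
|A| = 3, |B| = 4, p = 23.
CD lower bound = min(23, 3 + 4 - 1) = min(23, 6) = 6.
Compute A + B mod 23 directly:
a = 10: 10+10=20, 10+13=0, 10+18=5, 10+21=8
a = 12: 12+10=22, 12+13=2, 12+18=7, 12+21=10
a = 19: 19+10=6, 19+13=9, 19+18=14, 19+21=17
A + B = {0, 2, 5, 6, 7, 8, 9, 10, 14, 17, 20, 22}, so |A + B| = 12.
Verify: 12 ≥ 6? Yes ✓.

CD lower bound = 6, actual |A + B| = 12.


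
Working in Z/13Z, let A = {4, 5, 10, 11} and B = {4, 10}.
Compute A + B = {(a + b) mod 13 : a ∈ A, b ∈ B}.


Work in Z/13Z: reduce every sum a + b modulo 13.
Enumerate all 8 pairs:
a = 4: 4+4=8, 4+10=1
a = 5: 5+4=9, 5+10=2
a = 10: 10+4=1, 10+10=7
a = 11: 11+4=2, 11+10=8
Distinct residues collected: {1, 2, 7, 8, 9}
|A + B| = 5 (out of 13 total residues).

A + B = {1, 2, 7, 8, 9}


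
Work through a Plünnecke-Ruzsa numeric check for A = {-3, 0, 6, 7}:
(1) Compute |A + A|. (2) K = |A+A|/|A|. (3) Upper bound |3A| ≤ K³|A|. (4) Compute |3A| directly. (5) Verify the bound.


|A| = 4.
Step 1: Compute A + A by enumerating all 16 pairs.
A + A = {-6, -3, 0, 3, 4, 6, 7, 12, 13, 14}, so |A + A| = 10.
Step 2: Doubling constant K = |A + A|/|A| = 10/4 = 10/4 ≈ 2.5000.
Step 3: Plünnecke-Ruzsa gives |3A| ≤ K³·|A| = (2.5000)³ · 4 ≈ 62.5000.
Step 4: Compute 3A = A + A + A directly by enumerating all triples (a,b,c) ∈ A³; |3A| = 19.
Step 5: Check 19 ≤ 62.5000? Yes ✓.

K = 10/4, Plünnecke-Ruzsa bound K³|A| ≈ 62.5000, |3A| = 19, inequality holds.


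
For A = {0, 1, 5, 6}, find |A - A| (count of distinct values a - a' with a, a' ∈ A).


A - A = {a - a' : a, a' ∈ A}; |A| = 4.
Bounds: 2|A|-1 ≤ |A - A| ≤ |A|² - |A| + 1, i.e. 7 ≤ |A - A| ≤ 13.
Note: 0 ∈ A - A always (from a - a). The set is symmetric: if d ∈ A - A then -d ∈ A - A.
Enumerate nonzero differences d = a - a' with a > a' (then include -d):
Positive differences: {1, 4, 5, 6}
Full difference set: {0} ∪ (positive diffs) ∪ (negative diffs).
|A - A| = 1 + 2·4 = 9 (matches direct enumeration: 9).

|A - A| = 9


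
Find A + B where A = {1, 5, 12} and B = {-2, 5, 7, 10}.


A + B = {a + b : a ∈ A, b ∈ B}.
Enumerate all |A|·|B| = 3·4 = 12 pairs (a, b) and collect distinct sums.
a = 1: 1+-2=-1, 1+5=6, 1+7=8, 1+10=11
a = 5: 5+-2=3, 5+5=10, 5+7=12, 5+10=15
a = 12: 12+-2=10, 12+5=17, 12+7=19, 12+10=22
Collecting distinct sums: A + B = {-1, 3, 6, 8, 10, 11, 12, 15, 17, 19, 22}
|A + B| = 11

A + B = {-1, 3, 6, 8, 10, 11, 12, 15, 17, 19, 22}


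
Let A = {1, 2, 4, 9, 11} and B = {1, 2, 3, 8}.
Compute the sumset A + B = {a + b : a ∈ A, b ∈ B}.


A + B = {a + b : a ∈ A, b ∈ B}.
Enumerate all |A|·|B| = 5·4 = 20 pairs (a, b) and collect distinct sums.
a = 1: 1+1=2, 1+2=3, 1+3=4, 1+8=9
a = 2: 2+1=3, 2+2=4, 2+3=5, 2+8=10
a = 4: 4+1=5, 4+2=6, 4+3=7, 4+8=12
a = 9: 9+1=10, 9+2=11, 9+3=12, 9+8=17
a = 11: 11+1=12, 11+2=13, 11+3=14, 11+8=19
Collecting distinct sums: A + B = {2, 3, 4, 5, 6, 7, 9, 10, 11, 12, 13, 14, 17, 19}
|A + B| = 14

A + B = {2, 3, 4, 5, 6, 7, 9, 10, 11, 12, 13, 14, 17, 19}


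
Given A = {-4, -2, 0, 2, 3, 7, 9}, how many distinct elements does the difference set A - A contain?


A - A = {a - a' : a, a' ∈ A}; |A| = 7.
Bounds: 2|A|-1 ≤ |A - A| ≤ |A|² - |A| + 1, i.e. 13 ≤ |A - A| ≤ 43.
Note: 0 ∈ A - A always (from a - a). The set is symmetric: if d ∈ A - A then -d ∈ A - A.
Enumerate nonzero differences d = a - a' with a > a' (then include -d):
Positive differences: {1, 2, 3, 4, 5, 6, 7, 9, 11, 13}
Full difference set: {0} ∪ (positive diffs) ∪ (negative diffs).
|A - A| = 1 + 2·10 = 21 (matches direct enumeration: 21).

|A - A| = 21


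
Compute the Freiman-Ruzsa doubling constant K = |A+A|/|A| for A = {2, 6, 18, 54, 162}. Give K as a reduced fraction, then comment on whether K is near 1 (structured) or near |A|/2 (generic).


|A| = 5.
Compute A + A by enumerating all 25 pairs.
A + A = {4, 8, 12, 20, 24, 36, 56, 60, 72, 108, 164, 168, 180, 216, 324}, so |A + A| = 15.
K = |A + A| / |A| = 15/5 = 3/1 ≈ 3.0000.
Reference: AP of size 5 gives K = 9/5 ≈ 1.8000; a fully generic set of size 5 gives K ≈ 3.0000.

|A| = 5, |A + A| = 15, K = 15/5 = 3/1.


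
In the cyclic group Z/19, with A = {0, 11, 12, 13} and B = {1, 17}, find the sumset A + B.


Work in Z/19Z: reduce every sum a + b modulo 19.
Enumerate all 8 pairs:
a = 0: 0+1=1, 0+17=17
a = 11: 11+1=12, 11+17=9
a = 12: 12+1=13, 12+17=10
a = 13: 13+1=14, 13+17=11
Distinct residues collected: {1, 9, 10, 11, 12, 13, 14, 17}
|A + B| = 8 (out of 19 total residues).

A + B = {1, 9, 10, 11, 12, 13, 14, 17}


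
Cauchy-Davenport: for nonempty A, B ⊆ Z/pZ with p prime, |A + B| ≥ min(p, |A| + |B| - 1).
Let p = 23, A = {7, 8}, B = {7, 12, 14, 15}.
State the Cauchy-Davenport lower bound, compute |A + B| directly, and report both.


Cauchy-Davenport: |A + B| ≥ min(p, |A| + |B| - 1) for A, B nonempty in Z/pZ.
|A| = 2, |B| = 4, p = 23.
CD lower bound = min(23, 2 + 4 - 1) = min(23, 5) = 5.
Compute A + B mod 23 directly:
a = 7: 7+7=14, 7+12=19, 7+14=21, 7+15=22
a = 8: 8+7=15, 8+12=20, 8+14=22, 8+15=0
A + B = {0, 14, 15, 19, 20, 21, 22}, so |A + B| = 7.
Verify: 7 ≥ 5? Yes ✓.

CD lower bound = 5, actual |A + B| = 7.


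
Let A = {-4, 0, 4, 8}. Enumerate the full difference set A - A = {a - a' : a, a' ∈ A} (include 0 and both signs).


A - A = {a - a' : a, a' ∈ A}.
Compute a - a' for each ordered pair (a, a'):
a = -4: -4--4=0, -4-0=-4, -4-4=-8, -4-8=-12
a = 0: 0--4=4, 0-0=0, 0-4=-4, 0-8=-8
a = 4: 4--4=8, 4-0=4, 4-4=0, 4-8=-4
a = 8: 8--4=12, 8-0=8, 8-4=4, 8-8=0
Collecting distinct values (and noting 0 appears from a-a):
A - A = {-12, -8, -4, 0, 4, 8, 12}
|A - A| = 7

A - A = {-12, -8, -4, 0, 4, 8, 12}


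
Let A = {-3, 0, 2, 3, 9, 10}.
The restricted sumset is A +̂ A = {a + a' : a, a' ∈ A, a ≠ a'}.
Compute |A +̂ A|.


Restricted sumset: A +̂ A = {a + a' : a ∈ A, a' ∈ A, a ≠ a'}.
Equivalently, take A + A and drop any sum 2a that is achievable ONLY as a + a for a ∈ A (i.e. sums representable only with equal summands).
Enumerate pairs (a, a') with a < a' (symmetric, so each unordered pair gives one sum; this covers all a ≠ a'):
  -3 + 0 = -3
  -3 + 2 = -1
  -3 + 3 = 0
  -3 + 9 = 6
  -3 + 10 = 7
  0 + 2 = 2
  0 + 3 = 3
  0 + 9 = 9
  0 + 10 = 10
  2 + 3 = 5
  2 + 9 = 11
  2 + 10 = 12
  3 + 9 = 12
  3 + 10 = 13
  9 + 10 = 19
Collected distinct sums: {-3, -1, 0, 2, 3, 5, 6, 7, 9, 10, 11, 12, 13, 19}
|A +̂ A| = 14
(Reference bound: |A +̂ A| ≥ 2|A| - 3 for |A| ≥ 2, with |A| = 6 giving ≥ 9.)

|A +̂ A| = 14


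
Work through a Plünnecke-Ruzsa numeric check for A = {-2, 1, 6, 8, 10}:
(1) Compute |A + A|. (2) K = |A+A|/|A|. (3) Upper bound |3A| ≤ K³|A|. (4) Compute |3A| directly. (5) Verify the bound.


|A| = 5.
Step 1: Compute A + A by enumerating all 25 pairs.
A + A = {-4, -1, 2, 4, 6, 7, 8, 9, 11, 12, 14, 16, 18, 20}, so |A + A| = 14.
Step 2: Doubling constant K = |A + A|/|A| = 14/5 = 14/5 ≈ 2.8000.
Step 3: Plünnecke-Ruzsa gives |3A| ≤ K³·|A| = (2.8000)³ · 5 ≈ 109.7600.
Step 4: Compute 3A = A + A + A directly by enumerating all triples (a,b,c) ∈ A³; |3A| = 27.
Step 5: Check 27 ≤ 109.7600? Yes ✓.

K = 14/5, Plünnecke-Ruzsa bound K³|A| ≈ 109.7600, |3A| = 27, inequality holds.


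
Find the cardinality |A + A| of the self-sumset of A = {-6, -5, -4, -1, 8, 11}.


A + A = {a + a' : a, a' ∈ A}; |A| = 6.
General bounds: 2|A| - 1 ≤ |A + A| ≤ |A|(|A|+1)/2, i.e. 11 ≤ |A + A| ≤ 21.
Lower bound 2|A|-1 is attained iff A is an arithmetic progression.
Enumerate sums a + a' for a ≤ a' (symmetric, so this suffices):
a = -6: -6+-6=-12, -6+-5=-11, -6+-4=-10, -6+-1=-7, -6+8=2, -6+11=5
a = -5: -5+-5=-10, -5+-4=-9, -5+-1=-6, -5+8=3, -5+11=6
a = -4: -4+-4=-8, -4+-1=-5, -4+8=4, -4+11=7
a = -1: -1+-1=-2, -1+8=7, -1+11=10
a = 8: 8+8=16, 8+11=19
a = 11: 11+11=22
Distinct sums: {-12, -11, -10, -9, -8, -7, -6, -5, -2, 2, 3, 4, 5, 6, 7, 10, 16, 19, 22}
|A + A| = 19

|A + A| = 19


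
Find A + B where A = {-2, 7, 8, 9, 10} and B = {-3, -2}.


A + B = {a + b : a ∈ A, b ∈ B}.
Enumerate all |A|·|B| = 5·2 = 10 pairs (a, b) and collect distinct sums.
a = -2: -2+-3=-5, -2+-2=-4
a = 7: 7+-3=4, 7+-2=5
a = 8: 8+-3=5, 8+-2=6
a = 9: 9+-3=6, 9+-2=7
a = 10: 10+-3=7, 10+-2=8
Collecting distinct sums: A + B = {-5, -4, 4, 5, 6, 7, 8}
|A + B| = 7

A + B = {-5, -4, 4, 5, 6, 7, 8}


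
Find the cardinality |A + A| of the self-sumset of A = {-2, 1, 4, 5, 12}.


A + A = {a + a' : a, a' ∈ A}; |A| = 5.
General bounds: 2|A| - 1 ≤ |A + A| ≤ |A|(|A|+1)/2, i.e. 9 ≤ |A + A| ≤ 15.
Lower bound 2|A|-1 is attained iff A is an arithmetic progression.
Enumerate sums a + a' for a ≤ a' (symmetric, so this suffices):
a = -2: -2+-2=-4, -2+1=-1, -2+4=2, -2+5=3, -2+12=10
a = 1: 1+1=2, 1+4=5, 1+5=6, 1+12=13
a = 4: 4+4=8, 4+5=9, 4+12=16
a = 5: 5+5=10, 5+12=17
a = 12: 12+12=24
Distinct sums: {-4, -1, 2, 3, 5, 6, 8, 9, 10, 13, 16, 17, 24}
|A + A| = 13

|A + A| = 13


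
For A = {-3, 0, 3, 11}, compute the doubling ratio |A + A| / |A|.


|A| = 4.
Compute A + A by enumerating all 16 pairs.
A + A = {-6, -3, 0, 3, 6, 8, 11, 14, 22}, so |A + A| = 9.
K = |A + A| / |A| = 9/4 (already in lowest terms) ≈ 2.2500.
Reference: AP of size 4 gives K = 7/4 ≈ 1.7500; a fully generic set of size 4 gives K ≈ 2.5000.

|A| = 4, |A + A| = 9, K = 9/4.


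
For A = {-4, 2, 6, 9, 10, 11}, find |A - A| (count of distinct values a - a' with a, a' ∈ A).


A - A = {a - a' : a, a' ∈ A}; |A| = 6.
Bounds: 2|A|-1 ≤ |A - A| ≤ |A|² - |A| + 1, i.e. 11 ≤ |A - A| ≤ 31.
Note: 0 ∈ A - A always (from a - a). The set is symmetric: if d ∈ A - A then -d ∈ A - A.
Enumerate nonzero differences d = a - a' with a > a' (then include -d):
Positive differences: {1, 2, 3, 4, 5, 6, 7, 8, 9, 10, 13, 14, 15}
Full difference set: {0} ∪ (positive diffs) ∪ (negative diffs).
|A - A| = 1 + 2·13 = 27 (matches direct enumeration: 27).

|A - A| = 27


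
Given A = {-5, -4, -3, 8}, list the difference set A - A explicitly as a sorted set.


A - A = {a - a' : a, a' ∈ A}.
Compute a - a' for each ordered pair (a, a'):
a = -5: -5--5=0, -5--4=-1, -5--3=-2, -5-8=-13
a = -4: -4--5=1, -4--4=0, -4--3=-1, -4-8=-12
a = -3: -3--5=2, -3--4=1, -3--3=0, -3-8=-11
a = 8: 8--5=13, 8--4=12, 8--3=11, 8-8=0
Collecting distinct values (and noting 0 appears from a-a):
A - A = {-13, -12, -11, -2, -1, 0, 1, 2, 11, 12, 13}
|A - A| = 11

A - A = {-13, -12, -11, -2, -1, 0, 1, 2, 11, 12, 13}


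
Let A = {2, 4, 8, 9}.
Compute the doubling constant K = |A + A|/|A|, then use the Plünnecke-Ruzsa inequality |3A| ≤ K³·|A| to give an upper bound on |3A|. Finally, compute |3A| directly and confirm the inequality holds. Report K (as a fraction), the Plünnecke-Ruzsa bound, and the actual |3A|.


|A| = 4.
Step 1: Compute A + A by enumerating all 16 pairs.
A + A = {4, 6, 8, 10, 11, 12, 13, 16, 17, 18}, so |A + A| = 10.
Step 2: Doubling constant K = |A + A|/|A| = 10/4 = 10/4 ≈ 2.5000.
Step 3: Plünnecke-Ruzsa gives |3A| ≤ K³·|A| = (2.5000)³ · 4 ≈ 62.5000.
Step 4: Compute 3A = A + A + A directly by enumerating all triples (a,b,c) ∈ A³; |3A| = 18.
Step 5: Check 18 ≤ 62.5000? Yes ✓.

K = 10/4, Plünnecke-Ruzsa bound K³|A| ≈ 62.5000, |3A| = 18, inequality holds.


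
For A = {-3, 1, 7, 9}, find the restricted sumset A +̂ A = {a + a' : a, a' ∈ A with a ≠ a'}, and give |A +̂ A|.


Restricted sumset: A +̂ A = {a + a' : a ∈ A, a' ∈ A, a ≠ a'}.
Equivalently, take A + A and drop any sum 2a that is achievable ONLY as a + a for a ∈ A (i.e. sums representable only with equal summands).
Enumerate pairs (a, a') with a < a' (symmetric, so each unordered pair gives one sum; this covers all a ≠ a'):
  -3 + 1 = -2
  -3 + 7 = 4
  -3 + 9 = 6
  1 + 7 = 8
  1 + 9 = 10
  7 + 9 = 16
Collected distinct sums: {-2, 4, 6, 8, 10, 16}
|A +̂ A| = 6
(Reference bound: |A +̂ A| ≥ 2|A| - 3 for |A| ≥ 2, with |A| = 4 giving ≥ 5.)

|A +̂ A| = 6


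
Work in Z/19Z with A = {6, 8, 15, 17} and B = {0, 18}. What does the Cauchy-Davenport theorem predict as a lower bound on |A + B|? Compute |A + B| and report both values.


Cauchy-Davenport: |A + B| ≥ min(p, |A| + |B| - 1) for A, B nonempty in Z/pZ.
|A| = 4, |B| = 2, p = 19.
CD lower bound = min(19, 4 + 2 - 1) = min(19, 5) = 5.
Compute A + B mod 19 directly:
a = 6: 6+0=6, 6+18=5
a = 8: 8+0=8, 8+18=7
a = 15: 15+0=15, 15+18=14
a = 17: 17+0=17, 17+18=16
A + B = {5, 6, 7, 8, 14, 15, 16, 17}, so |A + B| = 8.
Verify: 8 ≥ 5? Yes ✓.

CD lower bound = 5, actual |A + B| = 8.


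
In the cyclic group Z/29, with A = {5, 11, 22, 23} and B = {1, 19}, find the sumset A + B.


Work in Z/29Z: reduce every sum a + b modulo 29.
Enumerate all 8 pairs:
a = 5: 5+1=6, 5+19=24
a = 11: 11+1=12, 11+19=1
a = 22: 22+1=23, 22+19=12
a = 23: 23+1=24, 23+19=13
Distinct residues collected: {1, 6, 12, 13, 23, 24}
|A + B| = 6 (out of 29 total residues).

A + B = {1, 6, 12, 13, 23, 24}


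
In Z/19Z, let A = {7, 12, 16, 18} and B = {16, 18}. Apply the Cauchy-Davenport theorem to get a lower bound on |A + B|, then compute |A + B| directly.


Cauchy-Davenport: |A + B| ≥ min(p, |A| + |B| - 1) for A, B nonempty in Z/pZ.
|A| = 4, |B| = 2, p = 19.
CD lower bound = min(19, 4 + 2 - 1) = min(19, 5) = 5.
Compute A + B mod 19 directly:
a = 7: 7+16=4, 7+18=6
a = 12: 12+16=9, 12+18=11
a = 16: 16+16=13, 16+18=15
a = 18: 18+16=15, 18+18=17
A + B = {4, 6, 9, 11, 13, 15, 17}, so |A + B| = 7.
Verify: 7 ≥ 5? Yes ✓.

CD lower bound = 5, actual |A + B| = 7.


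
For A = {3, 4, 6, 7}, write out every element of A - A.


A - A = {a - a' : a, a' ∈ A}.
Compute a - a' for each ordered pair (a, a'):
a = 3: 3-3=0, 3-4=-1, 3-6=-3, 3-7=-4
a = 4: 4-3=1, 4-4=0, 4-6=-2, 4-7=-3
a = 6: 6-3=3, 6-4=2, 6-6=0, 6-7=-1
a = 7: 7-3=4, 7-4=3, 7-6=1, 7-7=0
Collecting distinct values (and noting 0 appears from a-a):
A - A = {-4, -3, -2, -1, 0, 1, 2, 3, 4}
|A - A| = 9

A - A = {-4, -3, -2, -1, 0, 1, 2, 3, 4}


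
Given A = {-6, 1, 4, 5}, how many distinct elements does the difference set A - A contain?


A - A = {a - a' : a, a' ∈ A}; |A| = 4.
Bounds: 2|A|-1 ≤ |A - A| ≤ |A|² - |A| + 1, i.e. 7 ≤ |A - A| ≤ 13.
Note: 0 ∈ A - A always (from a - a). The set is symmetric: if d ∈ A - A then -d ∈ A - A.
Enumerate nonzero differences d = a - a' with a > a' (then include -d):
Positive differences: {1, 3, 4, 7, 10, 11}
Full difference set: {0} ∪ (positive diffs) ∪ (negative diffs).
|A - A| = 1 + 2·6 = 13 (matches direct enumeration: 13).

|A - A| = 13


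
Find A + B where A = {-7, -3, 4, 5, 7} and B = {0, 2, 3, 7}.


A + B = {a + b : a ∈ A, b ∈ B}.
Enumerate all |A|·|B| = 5·4 = 20 pairs (a, b) and collect distinct sums.
a = -7: -7+0=-7, -7+2=-5, -7+3=-4, -7+7=0
a = -3: -3+0=-3, -3+2=-1, -3+3=0, -3+7=4
a = 4: 4+0=4, 4+2=6, 4+3=7, 4+7=11
a = 5: 5+0=5, 5+2=7, 5+3=8, 5+7=12
a = 7: 7+0=7, 7+2=9, 7+3=10, 7+7=14
Collecting distinct sums: A + B = {-7, -5, -4, -3, -1, 0, 4, 5, 6, 7, 8, 9, 10, 11, 12, 14}
|A + B| = 16

A + B = {-7, -5, -4, -3, -1, 0, 4, 5, 6, 7, 8, 9, 10, 11, 12, 14}


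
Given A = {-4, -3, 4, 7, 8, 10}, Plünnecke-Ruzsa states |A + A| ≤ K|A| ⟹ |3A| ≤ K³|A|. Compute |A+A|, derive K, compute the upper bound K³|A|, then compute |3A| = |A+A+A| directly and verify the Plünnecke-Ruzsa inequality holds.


|A| = 6.
Step 1: Compute A + A by enumerating all 36 pairs.
A + A = {-8, -7, -6, 0, 1, 3, 4, 5, 6, 7, 8, 11, 12, 14, 15, 16, 17, 18, 20}, so |A + A| = 19.
Step 2: Doubling constant K = |A + A|/|A| = 19/6 = 19/6 ≈ 3.1667.
Step 3: Plünnecke-Ruzsa gives |3A| ≤ K³·|A| = (3.1667)³ · 6 ≈ 190.5278.
Step 4: Compute 3A = A + A + A directly by enumerating all triples (a,b,c) ∈ A³; |3A| = 37.
Step 5: Check 37 ≤ 190.5278? Yes ✓.

K = 19/6, Plünnecke-Ruzsa bound K³|A| ≈ 190.5278, |3A| = 37, inequality holds.


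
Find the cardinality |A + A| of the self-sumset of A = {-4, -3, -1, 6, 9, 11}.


A + A = {a + a' : a, a' ∈ A}; |A| = 6.
General bounds: 2|A| - 1 ≤ |A + A| ≤ |A|(|A|+1)/2, i.e. 11 ≤ |A + A| ≤ 21.
Lower bound 2|A|-1 is attained iff A is an arithmetic progression.
Enumerate sums a + a' for a ≤ a' (symmetric, so this suffices):
a = -4: -4+-4=-8, -4+-3=-7, -4+-1=-5, -4+6=2, -4+9=5, -4+11=7
a = -3: -3+-3=-6, -3+-1=-4, -3+6=3, -3+9=6, -3+11=8
a = -1: -1+-1=-2, -1+6=5, -1+9=8, -1+11=10
a = 6: 6+6=12, 6+9=15, 6+11=17
a = 9: 9+9=18, 9+11=20
a = 11: 11+11=22
Distinct sums: {-8, -7, -6, -5, -4, -2, 2, 3, 5, 6, 7, 8, 10, 12, 15, 17, 18, 20, 22}
|A + A| = 19

|A + A| = 19


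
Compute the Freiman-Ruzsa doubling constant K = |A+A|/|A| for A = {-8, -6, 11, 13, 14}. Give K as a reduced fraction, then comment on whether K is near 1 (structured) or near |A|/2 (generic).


|A| = 5.
Compute A + A by enumerating all 25 pairs.
A + A = {-16, -14, -12, 3, 5, 6, 7, 8, 22, 24, 25, 26, 27, 28}, so |A + A| = 14.
K = |A + A| / |A| = 14/5 (already in lowest terms) ≈ 2.8000.
Reference: AP of size 5 gives K = 9/5 ≈ 1.8000; a fully generic set of size 5 gives K ≈ 3.0000.

|A| = 5, |A + A| = 14, K = 14/5.


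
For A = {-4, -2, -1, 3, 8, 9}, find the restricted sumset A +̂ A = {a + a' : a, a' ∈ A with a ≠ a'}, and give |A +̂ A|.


Restricted sumset: A +̂ A = {a + a' : a ∈ A, a' ∈ A, a ≠ a'}.
Equivalently, take A + A and drop any sum 2a that is achievable ONLY as a + a for a ∈ A (i.e. sums representable only with equal summands).
Enumerate pairs (a, a') with a < a' (symmetric, so each unordered pair gives one sum; this covers all a ≠ a'):
  -4 + -2 = -6
  -4 + -1 = -5
  -4 + 3 = -1
  -4 + 8 = 4
  -4 + 9 = 5
  -2 + -1 = -3
  -2 + 3 = 1
  -2 + 8 = 6
  -2 + 9 = 7
  -1 + 3 = 2
  -1 + 8 = 7
  -1 + 9 = 8
  3 + 8 = 11
  3 + 9 = 12
  8 + 9 = 17
Collected distinct sums: {-6, -5, -3, -1, 1, 2, 4, 5, 6, 7, 8, 11, 12, 17}
|A +̂ A| = 14
(Reference bound: |A +̂ A| ≥ 2|A| - 3 for |A| ≥ 2, with |A| = 6 giving ≥ 9.)

|A +̂ A| = 14


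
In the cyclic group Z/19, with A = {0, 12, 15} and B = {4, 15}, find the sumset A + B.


Work in Z/19Z: reduce every sum a + b modulo 19.
Enumerate all 6 pairs:
a = 0: 0+4=4, 0+15=15
a = 12: 12+4=16, 12+15=8
a = 15: 15+4=0, 15+15=11
Distinct residues collected: {0, 4, 8, 11, 15, 16}
|A + B| = 6 (out of 19 total residues).

A + B = {0, 4, 8, 11, 15, 16}


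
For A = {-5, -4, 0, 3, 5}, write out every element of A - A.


A - A = {a - a' : a, a' ∈ A}.
Compute a - a' for each ordered pair (a, a'):
a = -5: -5--5=0, -5--4=-1, -5-0=-5, -5-3=-8, -5-5=-10
a = -4: -4--5=1, -4--4=0, -4-0=-4, -4-3=-7, -4-5=-9
a = 0: 0--5=5, 0--4=4, 0-0=0, 0-3=-3, 0-5=-5
a = 3: 3--5=8, 3--4=7, 3-0=3, 3-3=0, 3-5=-2
a = 5: 5--5=10, 5--4=9, 5-0=5, 5-3=2, 5-5=0
Collecting distinct values (and noting 0 appears from a-a):
A - A = {-10, -9, -8, -7, -5, -4, -3, -2, -1, 0, 1, 2, 3, 4, 5, 7, 8, 9, 10}
|A - A| = 19

A - A = {-10, -9, -8, -7, -5, -4, -3, -2, -1, 0, 1, 2, 3, 4, 5, 7, 8, 9, 10}


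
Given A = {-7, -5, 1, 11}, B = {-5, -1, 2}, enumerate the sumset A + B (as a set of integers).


A + B = {a + b : a ∈ A, b ∈ B}.
Enumerate all |A|·|B| = 4·3 = 12 pairs (a, b) and collect distinct sums.
a = -7: -7+-5=-12, -7+-1=-8, -7+2=-5
a = -5: -5+-5=-10, -5+-1=-6, -5+2=-3
a = 1: 1+-5=-4, 1+-1=0, 1+2=3
a = 11: 11+-5=6, 11+-1=10, 11+2=13
Collecting distinct sums: A + B = {-12, -10, -8, -6, -5, -4, -3, 0, 3, 6, 10, 13}
|A + B| = 12

A + B = {-12, -10, -8, -6, -5, -4, -3, 0, 3, 6, 10, 13}


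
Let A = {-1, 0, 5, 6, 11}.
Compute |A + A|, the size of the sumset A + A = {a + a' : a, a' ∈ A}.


A + A = {a + a' : a, a' ∈ A}; |A| = 5.
General bounds: 2|A| - 1 ≤ |A + A| ≤ |A|(|A|+1)/2, i.e. 9 ≤ |A + A| ≤ 15.
Lower bound 2|A|-1 is attained iff A is an arithmetic progression.
Enumerate sums a + a' for a ≤ a' (symmetric, so this suffices):
a = -1: -1+-1=-2, -1+0=-1, -1+5=4, -1+6=5, -1+11=10
a = 0: 0+0=0, 0+5=5, 0+6=6, 0+11=11
a = 5: 5+5=10, 5+6=11, 5+11=16
a = 6: 6+6=12, 6+11=17
a = 11: 11+11=22
Distinct sums: {-2, -1, 0, 4, 5, 6, 10, 11, 12, 16, 17, 22}
|A + A| = 12

|A + A| = 12


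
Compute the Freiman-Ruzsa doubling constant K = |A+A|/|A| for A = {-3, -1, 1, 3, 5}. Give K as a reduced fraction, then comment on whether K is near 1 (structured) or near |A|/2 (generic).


|A| = 5.
Compute A + A by enumerating all 25 pairs.
A + A = {-6, -4, -2, 0, 2, 4, 6, 8, 10}, so |A + A| = 9.
K = |A + A| / |A| = 9/5 (already in lowest terms) ≈ 1.8000.
Reference: AP of size 5 gives K = 9/5 ≈ 1.8000; a fully generic set of size 5 gives K ≈ 3.0000.

|A| = 5, |A + A| = 9, K = 9/5.


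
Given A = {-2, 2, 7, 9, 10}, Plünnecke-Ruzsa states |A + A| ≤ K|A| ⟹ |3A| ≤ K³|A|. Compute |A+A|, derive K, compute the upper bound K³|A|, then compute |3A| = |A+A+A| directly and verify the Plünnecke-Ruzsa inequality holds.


|A| = 5.
Step 1: Compute A + A by enumerating all 25 pairs.
A + A = {-4, 0, 4, 5, 7, 8, 9, 11, 12, 14, 16, 17, 18, 19, 20}, so |A + A| = 15.
Step 2: Doubling constant K = |A + A|/|A| = 15/5 = 15/5 ≈ 3.0000.
Step 3: Plünnecke-Ruzsa gives |3A| ≤ K³·|A| = (3.0000)³ · 5 ≈ 135.0000.
Step 4: Compute 3A = A + A + A directly by enumerating all triples (a,b,c) ∈ A³; |3A| = 29.
Step 5: Check 29 ≤ 135.0000? Yes ✓.

K = 15/5, Plünnecke-Ruzsa bound K³|A| ≈ 135.0000, |3A| = 29, inequality holds.


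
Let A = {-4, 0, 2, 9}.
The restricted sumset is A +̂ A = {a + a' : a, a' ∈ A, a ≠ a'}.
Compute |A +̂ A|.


Restricted sumset: A +̂ A = {a + a' : a ∈ A, a' ∈ A, a ≠ a'}.
Equivalently, take A + A and drop any sum 2a that is achievable ONLY as a + a for a ∈ A (i.e. sums representable only with equal summands).
Enumerate pairs (a, a') with a < a' (symmetric, so each unordered pair gives one sum; this covers all a ≠ a'):
  -4 + 0 = -4
  -4 + 2 = -2
  -4 + 9 = 5
  0 + 2 = 2
  0 + 9 = 9
  2 + 9 = 11
Collected distinct sums: {-4, -2, 2, 5, 9, 11}
|A +̂ A| = 6
(Reference bound: |A +̂ A| ≥ 2|A| - 3 for |A| ≥ 2, with |A| = 4 giving ≥ 5.)

|A +̂ A| = 6


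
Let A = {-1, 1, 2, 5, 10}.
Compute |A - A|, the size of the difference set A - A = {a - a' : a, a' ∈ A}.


A - A = {a - a' : a, a' ∈ A}; |A| = 5.
Bounds: 2|A|-1 ≤ |A - A| ≤ |A|² - |A| + 1, i.e. 9 ≤ |A - A| ≤ 21.
Note: 0 ∈ A - A always (from a - a). The set is symmetric: if d ∈ A - A then -d ∈ A - A.
Enumerate nonzero differences d = a - a' with a > a' (then include -d):
Positive differences: {1, 2, 3, 4, 5, 6, 8, 9, 11}
Full difference set: {0} ∪ (positive diffs) ∪ (negative diffs).
|A - A| = 1 + 2·9 = 19 (matches direct enumeration: 19).

|A - A| = 19


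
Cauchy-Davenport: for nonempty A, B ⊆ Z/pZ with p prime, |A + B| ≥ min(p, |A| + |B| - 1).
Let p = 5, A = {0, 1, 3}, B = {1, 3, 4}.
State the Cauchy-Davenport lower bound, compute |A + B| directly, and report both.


Cauchy-Davenport: |A + B| ≥ min(p, |A| + |B| - 1) for A, B nonempty in Z/pZ.
|A| = 3, |B| = 3, p = 5.
CD lower bound = min(5, 3 + 3 - 1) = min(5, 5) = 5.
Compute A + B mod 5 directly:
a = 0: 0+1=1, 0+3=3, 0+4=4
a = 1: 1+1=2, 1+3=4, 1+4=0
a = 3: 3+1=4, 3+3=1, 3+4=2
A + B = {0, 1, 2, 3, 4}, so |A + B| = 5.
Verify: 5 ≥ 5? Yes ✓.

CD lower bound = 5, actual |A + B| = 5.


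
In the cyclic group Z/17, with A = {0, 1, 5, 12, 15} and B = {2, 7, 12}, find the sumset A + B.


Work in Z/17Z: reduce every sum a + b modulo 17.
Enumerate all 15 pairs:
a = 0: 0+2=2, 0+7=7, 0+12=12
a = 1: 1+2=3, 1+7=8, 1+12=13
a = 5: 5+2=7, 5+7=12, 5+12=0
a = 12: 12+2=14, 12+7=2, 12+12=7
a = 15: 15+2=0, 15+7=5, 15+12=10
Distinct residues collected: {0, 2, 3, 5, 7, 8, 10, 12, 13, 14}
|A + B| = 10 (out of 17 total residues).

A + B = {0, 2, 3, 5, 7, 8, 10, 12, 13, 14}


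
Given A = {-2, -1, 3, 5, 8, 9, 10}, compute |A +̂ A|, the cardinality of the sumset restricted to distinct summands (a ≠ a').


Restricted sumset: A +̂ A = {a + a' : a ∈ A, a' ∈ A, a ≠ a'}.
Equivalently, take A + A and drop any sum 2a that is achievable ONLY as a + a for a ∈ A (i.e. sums representable only with equal summands).
Enumerate pairs (a, a') with a < a' (symmetric, so each unordered pair gives one sum; this covers all a ≠ a'):
  -2 + -1 = -3
  -2 + 3 = 1
  -2 + 5 = 3
  -2 + 8 = 6
  -2 + 9 = 7
  -2 + 10 = 8
  -1 + 3 = 2
  -1 + 5 = 4
  -1 + 8 = 7
  -1 + 9 = 8
  -1 + 10 = 9
  3 + 5 = 8
  3 + 8 = 11
  3 + 9 = 12
  3 + 10 = 13
  5 + 8 = 13
  5 + 9 = 14
  5 + 10 = 15
  8 + 9 = 17
  8 + 10 = 18
  9 + 10 = 19
Collected distinct sums: {-3, 1, 2, 3, 4, 6, 7, 8, 9, 11, 12, 13, 14, 15, 17, 18, 19}
|A +̂ A| = 17
(Reference bound: |A +̂ A| ≥ 2|A| - 3 for |A| ≥ 2, with |A| = 7 giving ≥ 11.)

|A +̂ A| = 17


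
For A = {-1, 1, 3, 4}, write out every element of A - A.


A - A = {a - a' : a, a' ∈ A}.
Compute a - a' for each ordered pair (a, a'):
a = -1: -1--1=0, -1-1=-2, -1-3=-4, -1-4=-5
a = 1: 1--1=2, 1-1=0, 1-3=-2, 1-4=-3
a = 3: 3--1=4, 3-1=2, 3-3=0, 3-4=-1
a = 4: 4--1=5, 4-1=3, 4-3=1, 4-4=0
Collecting distinct values (and noting 0 appears from a-a):
A - A = {-5, -4, -3, -2, -1, 0, 1, 2, 3, 4, 5}
|A - A| = 11

A - A = {-5, -4, -3, -2, -1, 0, 1, 2, 3, 4, 5}


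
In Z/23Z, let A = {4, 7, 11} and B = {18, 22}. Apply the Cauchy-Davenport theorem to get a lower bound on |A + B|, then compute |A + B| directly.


Cauchy-Davenport: |A + B| ≥ min(p, |A| + |B| - 1) for A, B nonempty in Z/pZ.
|A| = 3, |B| = 2, p = 23.
CD lower bound = min(23, 3 + 2 - 1) = min(23, 4) = 4.
Compute A + B mod 23 directly:
a = 4: 4+18=22, 4+22=3
a = 7: 7+18=2, 7+22=6
a = 11: 11+18=6, 11+22=10
A + B = {2, 3, 6, 10, 22}, so |A + B| = 5.
Verify: 5 ≥ 4? Yes ✓.

CD lower bound = 4, actual |A + B| = 5.


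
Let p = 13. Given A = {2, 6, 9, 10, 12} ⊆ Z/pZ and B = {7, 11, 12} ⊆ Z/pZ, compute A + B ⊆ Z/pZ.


Work in Z/13Z: reduce every sum a + b modulo 13.
Enumerate all 15 pairs:
a = 2: 2+7=9, 2+11=0, 2+12=1
a = 6: 6+7=0, 6+11=4, 6+12=5
a = 9: 9+7=3, 9+11=7, 9+12=8
a = 10: 10+7=4, 10+11=8, 10+12=9
a = 12: 12+7=6, 12+11=10, 12+12=11
Distinct residues collected: {0, 1, 3, 4, 5, 6, 7, 8, 9, 10, 11}
|A + B| = 11 (out of 13 total residues).

A + B = {0, 1, 3, 4, 5, 6, 7, 8, 9, 10, 11}
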